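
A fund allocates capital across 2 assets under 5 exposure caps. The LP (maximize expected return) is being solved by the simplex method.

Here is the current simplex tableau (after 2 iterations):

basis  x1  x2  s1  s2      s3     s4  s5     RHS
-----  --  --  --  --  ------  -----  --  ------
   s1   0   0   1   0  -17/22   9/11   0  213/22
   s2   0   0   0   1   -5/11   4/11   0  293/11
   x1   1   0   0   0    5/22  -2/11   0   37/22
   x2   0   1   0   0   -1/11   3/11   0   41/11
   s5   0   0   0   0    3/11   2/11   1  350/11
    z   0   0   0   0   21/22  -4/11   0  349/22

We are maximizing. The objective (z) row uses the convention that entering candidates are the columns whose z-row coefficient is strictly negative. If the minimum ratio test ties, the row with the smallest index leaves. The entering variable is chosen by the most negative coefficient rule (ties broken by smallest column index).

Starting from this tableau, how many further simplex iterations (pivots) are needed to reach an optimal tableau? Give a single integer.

1

pivot: s4 in, s1 out → z = 121/6
No improving column remains; optimal.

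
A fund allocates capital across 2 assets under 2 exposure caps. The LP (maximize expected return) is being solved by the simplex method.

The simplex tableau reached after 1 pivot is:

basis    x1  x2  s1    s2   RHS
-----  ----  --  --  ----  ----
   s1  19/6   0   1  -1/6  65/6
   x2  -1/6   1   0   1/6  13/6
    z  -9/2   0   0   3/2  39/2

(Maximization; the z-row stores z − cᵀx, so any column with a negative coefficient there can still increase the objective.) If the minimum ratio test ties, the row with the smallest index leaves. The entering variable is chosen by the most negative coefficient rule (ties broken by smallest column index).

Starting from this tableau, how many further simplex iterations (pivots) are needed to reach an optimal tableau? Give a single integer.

pivot: x1 in, s1 out → z = 663/19
No improving column remains; optimal.

1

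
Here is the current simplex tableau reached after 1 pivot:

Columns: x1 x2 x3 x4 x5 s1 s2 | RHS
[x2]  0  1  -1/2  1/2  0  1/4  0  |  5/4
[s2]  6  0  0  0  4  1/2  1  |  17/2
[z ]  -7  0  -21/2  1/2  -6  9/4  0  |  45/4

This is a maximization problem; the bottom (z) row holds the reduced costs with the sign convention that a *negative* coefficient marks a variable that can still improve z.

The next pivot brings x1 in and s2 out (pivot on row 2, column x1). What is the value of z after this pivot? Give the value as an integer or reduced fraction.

127/6

Minimum ratio for x1: (17/2)/6 = 17/12.
z changes by −(z-row coeff of x1)·ratio = −(-7)·(17/12) = 119/12.
New z = 45/4 + (119/12) = 127/6.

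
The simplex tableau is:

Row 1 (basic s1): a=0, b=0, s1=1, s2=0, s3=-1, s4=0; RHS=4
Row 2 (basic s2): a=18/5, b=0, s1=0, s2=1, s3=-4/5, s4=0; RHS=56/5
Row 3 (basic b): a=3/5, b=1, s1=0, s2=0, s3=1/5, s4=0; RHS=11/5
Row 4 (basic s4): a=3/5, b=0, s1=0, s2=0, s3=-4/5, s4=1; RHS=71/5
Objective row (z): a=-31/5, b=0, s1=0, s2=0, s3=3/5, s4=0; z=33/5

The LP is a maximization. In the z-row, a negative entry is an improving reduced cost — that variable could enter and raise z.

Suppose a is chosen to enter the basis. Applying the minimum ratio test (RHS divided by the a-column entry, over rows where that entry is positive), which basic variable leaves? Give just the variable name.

Ratios: row 1 (s1): entry 0 ≤ 0, skip; row 2 (s2): (56/5)/(18/5) = 28/9; row 3 (b): (11/5)/(3/5) = 11/3; row 4 (s4): (71/5)/(3/5) = 71/3.
Minimum ratio 28/9 is in the s2 row, so s2 leaves.

s2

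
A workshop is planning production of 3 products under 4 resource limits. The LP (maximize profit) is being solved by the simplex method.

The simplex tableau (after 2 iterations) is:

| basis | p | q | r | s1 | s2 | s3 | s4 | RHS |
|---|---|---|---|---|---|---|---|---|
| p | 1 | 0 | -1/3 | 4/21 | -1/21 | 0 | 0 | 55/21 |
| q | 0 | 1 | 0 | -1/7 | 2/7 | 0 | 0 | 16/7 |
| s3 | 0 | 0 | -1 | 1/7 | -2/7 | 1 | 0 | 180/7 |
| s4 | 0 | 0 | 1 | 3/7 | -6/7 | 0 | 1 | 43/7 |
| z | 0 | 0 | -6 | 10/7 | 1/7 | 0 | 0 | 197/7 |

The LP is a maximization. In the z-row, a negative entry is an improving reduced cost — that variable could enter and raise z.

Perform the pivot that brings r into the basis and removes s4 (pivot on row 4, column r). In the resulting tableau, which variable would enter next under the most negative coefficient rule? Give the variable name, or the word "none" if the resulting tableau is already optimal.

s2

Pivot element 1. New z-row = old z-row − (-6)·(row 4/1).
Updated z-row coefficients: p: 0, q: 0, r: 0, s1: 4, s2: -5, s3: 0, s4: 6.
The most negative is -5 in column s2, so s2 would enter next.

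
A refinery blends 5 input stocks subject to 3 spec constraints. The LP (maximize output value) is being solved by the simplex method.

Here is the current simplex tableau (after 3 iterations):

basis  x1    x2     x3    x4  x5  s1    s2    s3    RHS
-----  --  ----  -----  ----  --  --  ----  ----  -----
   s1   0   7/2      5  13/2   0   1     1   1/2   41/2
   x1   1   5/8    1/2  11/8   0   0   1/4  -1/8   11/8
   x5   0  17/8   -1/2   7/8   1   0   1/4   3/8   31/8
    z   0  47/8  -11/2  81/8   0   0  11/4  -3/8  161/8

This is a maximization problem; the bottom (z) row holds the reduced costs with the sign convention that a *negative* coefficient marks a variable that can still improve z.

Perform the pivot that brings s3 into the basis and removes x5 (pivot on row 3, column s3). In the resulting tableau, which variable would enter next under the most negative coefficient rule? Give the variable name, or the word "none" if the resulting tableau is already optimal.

x3

Pivot element 3/8. New z-row = old z-row − (-3/8)·(row 3/(3/8)).
Updated z-row coefficients: x1: 0, x2: 8, x3: -6, x4: 11, x5: 1, s1: 0, s2: 3, s3: 0.
The most negative is -6 in column x3, so x3 would enter next.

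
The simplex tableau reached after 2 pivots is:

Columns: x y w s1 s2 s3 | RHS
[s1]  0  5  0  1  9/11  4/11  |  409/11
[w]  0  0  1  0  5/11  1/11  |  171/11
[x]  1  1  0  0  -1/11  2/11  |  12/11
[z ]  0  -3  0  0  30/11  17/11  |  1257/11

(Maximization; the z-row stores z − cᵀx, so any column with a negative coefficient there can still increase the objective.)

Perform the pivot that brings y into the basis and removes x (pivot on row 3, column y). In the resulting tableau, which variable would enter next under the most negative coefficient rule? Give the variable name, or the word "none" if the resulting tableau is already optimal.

none

Pivot element 1. New z-row = old z-row − (-3)·(row 3/1).
Updated z-row coefficients: x: 3, y: 0, w: 0, s1: 0, s2: 27/11, s3: 23/11.
No coefficient is strictly negative; the tableau after this pivot is optimal.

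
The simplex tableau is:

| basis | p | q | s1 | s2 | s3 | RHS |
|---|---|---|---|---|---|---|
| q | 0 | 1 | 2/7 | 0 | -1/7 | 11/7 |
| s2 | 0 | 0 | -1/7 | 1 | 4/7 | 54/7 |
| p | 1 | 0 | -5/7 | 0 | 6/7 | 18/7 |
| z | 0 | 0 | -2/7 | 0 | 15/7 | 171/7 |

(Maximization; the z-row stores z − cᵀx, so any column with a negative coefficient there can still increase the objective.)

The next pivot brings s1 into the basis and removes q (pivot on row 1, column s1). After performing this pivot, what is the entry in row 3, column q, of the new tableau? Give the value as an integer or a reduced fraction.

Pivot element is row 1, column s1: 2/7.
Normalize row 1: new (row 1, q) = 1/(2/7) = 7/2.
row 3 ← row 3 − (-5/7)·(new row 1): 0 − (-5/7)·(7/2) = 5/2.

5/2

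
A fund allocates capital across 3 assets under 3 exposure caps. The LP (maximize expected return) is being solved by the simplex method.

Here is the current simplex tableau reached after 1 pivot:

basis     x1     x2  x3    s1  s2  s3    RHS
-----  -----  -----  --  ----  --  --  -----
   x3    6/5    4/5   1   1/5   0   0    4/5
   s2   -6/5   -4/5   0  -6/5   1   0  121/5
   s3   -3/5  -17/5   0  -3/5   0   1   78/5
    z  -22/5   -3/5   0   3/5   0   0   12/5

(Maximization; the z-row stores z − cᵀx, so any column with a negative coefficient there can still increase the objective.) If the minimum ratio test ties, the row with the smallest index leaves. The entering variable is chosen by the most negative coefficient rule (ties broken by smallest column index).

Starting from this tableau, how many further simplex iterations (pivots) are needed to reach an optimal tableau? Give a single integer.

pivot: x1 in, x3 out → z = 16/3
No improving column remains; optimal.

1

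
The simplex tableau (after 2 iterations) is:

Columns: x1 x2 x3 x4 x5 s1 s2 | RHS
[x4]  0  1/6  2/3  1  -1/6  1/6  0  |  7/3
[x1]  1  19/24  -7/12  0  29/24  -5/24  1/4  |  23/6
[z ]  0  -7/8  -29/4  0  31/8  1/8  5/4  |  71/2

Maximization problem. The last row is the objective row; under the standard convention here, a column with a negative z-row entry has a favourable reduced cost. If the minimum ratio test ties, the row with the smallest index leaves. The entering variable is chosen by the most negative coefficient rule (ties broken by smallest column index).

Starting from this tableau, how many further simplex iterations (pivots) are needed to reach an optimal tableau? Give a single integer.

pivot: x3 in, x4 out → z = 487/8
No improving column remains; optimal.

1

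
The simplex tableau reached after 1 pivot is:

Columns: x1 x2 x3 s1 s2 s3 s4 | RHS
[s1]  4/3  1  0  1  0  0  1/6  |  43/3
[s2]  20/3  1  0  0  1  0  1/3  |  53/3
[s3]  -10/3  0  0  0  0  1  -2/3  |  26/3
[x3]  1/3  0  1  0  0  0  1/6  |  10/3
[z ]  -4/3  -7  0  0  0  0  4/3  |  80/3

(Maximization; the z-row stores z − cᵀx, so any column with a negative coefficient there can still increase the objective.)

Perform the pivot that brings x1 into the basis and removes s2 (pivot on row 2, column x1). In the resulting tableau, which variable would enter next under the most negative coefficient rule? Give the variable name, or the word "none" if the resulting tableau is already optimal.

x2

Pivot element 20/3. New z-row = old z-row − (-4/3)·(row 2/(20/3)).
Updated z-row coefficients: x1: 0, x2: -34/5, x3: 0, s1: 0, s2: 1/5, s3: 0, s4: 7/5.
The most negative is -34/5 in column x2, so x2 would enter next.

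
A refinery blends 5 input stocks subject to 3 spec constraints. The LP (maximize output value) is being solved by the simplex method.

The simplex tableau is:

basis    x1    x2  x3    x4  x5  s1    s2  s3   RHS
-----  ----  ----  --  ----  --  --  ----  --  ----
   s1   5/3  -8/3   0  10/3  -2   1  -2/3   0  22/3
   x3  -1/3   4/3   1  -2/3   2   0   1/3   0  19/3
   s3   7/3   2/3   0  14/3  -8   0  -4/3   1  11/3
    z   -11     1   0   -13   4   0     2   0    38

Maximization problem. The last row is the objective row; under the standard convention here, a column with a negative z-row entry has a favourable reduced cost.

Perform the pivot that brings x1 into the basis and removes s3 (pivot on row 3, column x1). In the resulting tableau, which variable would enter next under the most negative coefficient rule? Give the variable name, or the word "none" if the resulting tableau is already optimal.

Pivot element 7/3. New z-row = old z-row − (-11)·(row 3/(7/3)).
Updated z-row coefficients: x1: 0, x2: 29/7, x3: 0, x4: 9, x5: -236/7, s1: 0, s2: -30/7, s3: 33/7.
The most negative is -236/7 in column x5, so x5 would enter next.

x5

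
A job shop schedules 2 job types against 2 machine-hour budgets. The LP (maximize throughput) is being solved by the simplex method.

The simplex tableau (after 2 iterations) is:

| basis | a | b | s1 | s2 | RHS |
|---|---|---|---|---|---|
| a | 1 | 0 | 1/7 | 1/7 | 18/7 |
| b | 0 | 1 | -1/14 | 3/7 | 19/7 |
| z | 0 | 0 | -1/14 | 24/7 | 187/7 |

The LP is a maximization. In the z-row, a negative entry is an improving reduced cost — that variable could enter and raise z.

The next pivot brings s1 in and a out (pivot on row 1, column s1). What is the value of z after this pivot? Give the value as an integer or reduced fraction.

28

Minimum ratio for s1: (18/7)/(1/7) = 18.
z changes by −(z-row coeff of s1)·ratio = −(-1/14)·18 = 9/7.
New z = 187/7 + (9/7) = 28.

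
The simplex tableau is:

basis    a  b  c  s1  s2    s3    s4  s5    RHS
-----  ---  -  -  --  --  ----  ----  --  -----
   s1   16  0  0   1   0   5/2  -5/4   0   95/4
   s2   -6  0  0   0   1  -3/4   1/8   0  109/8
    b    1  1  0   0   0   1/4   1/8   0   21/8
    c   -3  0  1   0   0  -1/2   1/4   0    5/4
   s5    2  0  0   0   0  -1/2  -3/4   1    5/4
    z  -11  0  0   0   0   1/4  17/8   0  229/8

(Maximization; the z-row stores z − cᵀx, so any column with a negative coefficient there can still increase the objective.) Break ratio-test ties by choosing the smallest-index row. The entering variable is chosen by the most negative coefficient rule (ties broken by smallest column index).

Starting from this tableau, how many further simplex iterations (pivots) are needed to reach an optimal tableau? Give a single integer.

3

pivot: a in, s5 out → z = 71/2
pivot: s3 in, s1 out → z = 2121/52
pivot: s4 in, s3 out → z = 1569/38
No improving column remains; optimal.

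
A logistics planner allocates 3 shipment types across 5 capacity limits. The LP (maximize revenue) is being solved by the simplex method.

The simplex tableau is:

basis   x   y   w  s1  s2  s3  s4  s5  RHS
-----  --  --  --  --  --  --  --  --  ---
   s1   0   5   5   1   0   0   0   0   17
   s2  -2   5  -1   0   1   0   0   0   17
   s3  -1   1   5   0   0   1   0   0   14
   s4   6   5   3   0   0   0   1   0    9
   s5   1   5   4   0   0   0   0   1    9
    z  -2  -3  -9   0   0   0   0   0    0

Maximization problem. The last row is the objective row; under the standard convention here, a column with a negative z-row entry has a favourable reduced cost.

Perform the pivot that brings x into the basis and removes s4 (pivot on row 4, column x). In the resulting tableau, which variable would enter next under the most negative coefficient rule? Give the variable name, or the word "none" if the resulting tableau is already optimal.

Pivot element 6. New z-row = old z-row − (-2)·(row 4/6).
Updated z-row coefficients: x: 0, y: -4/3, w: -8, s1: 0, s2: 0, s3: 0, s4: 1/3, s5: 0.
The most negative is -8 in column w, so w would enter next.

w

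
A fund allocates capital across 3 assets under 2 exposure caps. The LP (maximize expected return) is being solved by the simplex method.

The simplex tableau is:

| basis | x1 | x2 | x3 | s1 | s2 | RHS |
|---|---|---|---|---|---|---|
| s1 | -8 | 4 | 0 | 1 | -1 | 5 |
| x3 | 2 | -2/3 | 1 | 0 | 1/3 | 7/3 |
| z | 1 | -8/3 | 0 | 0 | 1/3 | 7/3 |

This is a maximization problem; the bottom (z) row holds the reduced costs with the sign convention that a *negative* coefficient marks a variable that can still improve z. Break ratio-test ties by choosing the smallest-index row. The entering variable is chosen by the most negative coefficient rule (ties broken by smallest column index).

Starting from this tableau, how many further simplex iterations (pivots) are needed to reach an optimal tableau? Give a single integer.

pivot: x2 in, s1 out → z = 17/3
pivot: x1 in, x3 out → z = 105/4
No improving column remains; optimal.

2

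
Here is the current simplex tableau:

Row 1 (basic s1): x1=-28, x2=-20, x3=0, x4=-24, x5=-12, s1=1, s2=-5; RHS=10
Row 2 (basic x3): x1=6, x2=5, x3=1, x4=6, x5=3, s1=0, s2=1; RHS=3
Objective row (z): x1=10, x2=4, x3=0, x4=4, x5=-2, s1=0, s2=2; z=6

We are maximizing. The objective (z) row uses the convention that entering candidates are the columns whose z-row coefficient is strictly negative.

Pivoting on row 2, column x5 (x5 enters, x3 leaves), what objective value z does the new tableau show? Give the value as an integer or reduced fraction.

8

Minimum ratio for x5: 3/3 = 1.
z changes by −(z-row coeff of x5)·ratio = −(-2)·1 = 2.
New z = 6 + 2 = 8.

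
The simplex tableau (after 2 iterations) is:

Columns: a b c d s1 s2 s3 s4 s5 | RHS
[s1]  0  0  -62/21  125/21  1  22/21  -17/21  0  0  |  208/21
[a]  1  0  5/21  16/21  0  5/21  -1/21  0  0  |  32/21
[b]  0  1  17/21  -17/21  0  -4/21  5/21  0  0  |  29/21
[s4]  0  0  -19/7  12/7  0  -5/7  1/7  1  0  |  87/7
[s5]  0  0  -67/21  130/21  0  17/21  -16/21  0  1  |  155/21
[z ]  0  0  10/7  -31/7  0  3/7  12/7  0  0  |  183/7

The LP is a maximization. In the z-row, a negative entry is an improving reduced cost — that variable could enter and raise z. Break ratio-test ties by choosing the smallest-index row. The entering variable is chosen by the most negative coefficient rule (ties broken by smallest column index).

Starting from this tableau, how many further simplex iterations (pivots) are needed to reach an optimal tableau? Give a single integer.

pivot: d in, s5 out → z = 817/26
pivot: c in, a out → z = 2645/82
No improving column remains; optimal.

2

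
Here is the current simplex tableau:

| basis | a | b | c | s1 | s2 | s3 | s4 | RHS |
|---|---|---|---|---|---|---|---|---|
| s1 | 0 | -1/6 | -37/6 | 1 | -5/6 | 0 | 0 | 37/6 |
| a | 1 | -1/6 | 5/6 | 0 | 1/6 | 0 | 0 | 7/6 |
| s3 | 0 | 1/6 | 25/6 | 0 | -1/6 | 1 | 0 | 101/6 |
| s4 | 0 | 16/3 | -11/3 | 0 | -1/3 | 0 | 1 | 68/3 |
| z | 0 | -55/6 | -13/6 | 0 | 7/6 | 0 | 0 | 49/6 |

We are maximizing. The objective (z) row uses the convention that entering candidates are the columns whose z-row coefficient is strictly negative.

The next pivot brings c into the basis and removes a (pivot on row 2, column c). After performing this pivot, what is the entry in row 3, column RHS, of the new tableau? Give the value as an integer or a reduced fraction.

11

Pivot element is row 2, column c: 5/6.
Normalize row 2: new (row 2, RHS) = (7/6)/(5/6) = 7/5.
row 3 ← row 3 − (25/6)·(new row 2): 101/6 − (25/6)·(7/5) = 11.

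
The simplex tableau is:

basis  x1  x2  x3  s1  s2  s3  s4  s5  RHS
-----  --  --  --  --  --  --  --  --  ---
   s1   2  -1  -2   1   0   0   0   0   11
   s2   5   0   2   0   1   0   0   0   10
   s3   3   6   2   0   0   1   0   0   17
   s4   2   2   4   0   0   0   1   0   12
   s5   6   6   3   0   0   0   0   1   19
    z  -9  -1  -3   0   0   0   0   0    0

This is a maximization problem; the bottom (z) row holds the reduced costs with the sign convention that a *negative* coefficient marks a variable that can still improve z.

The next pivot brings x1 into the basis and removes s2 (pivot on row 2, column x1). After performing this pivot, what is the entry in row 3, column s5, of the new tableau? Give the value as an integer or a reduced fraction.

Pivot element is row 2, column x1: 5.
Normalize row 2: new (row 2, s5) = 0/5 = 0.
row 3 ← row 3 − 3·(new row 2): 0 − 3·0 = 0.

0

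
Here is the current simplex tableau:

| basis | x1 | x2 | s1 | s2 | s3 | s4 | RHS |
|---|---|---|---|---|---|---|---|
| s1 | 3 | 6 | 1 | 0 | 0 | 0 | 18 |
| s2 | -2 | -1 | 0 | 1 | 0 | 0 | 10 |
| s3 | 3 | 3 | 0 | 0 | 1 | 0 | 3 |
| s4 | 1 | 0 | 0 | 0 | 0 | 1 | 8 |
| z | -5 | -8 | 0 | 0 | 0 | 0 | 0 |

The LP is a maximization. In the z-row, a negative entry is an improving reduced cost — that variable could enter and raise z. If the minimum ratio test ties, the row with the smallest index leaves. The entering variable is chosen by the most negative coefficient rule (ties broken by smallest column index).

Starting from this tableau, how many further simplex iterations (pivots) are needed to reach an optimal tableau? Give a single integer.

1

pivot: x2 in, s3 out → z = 8
No improving column remains; optimal.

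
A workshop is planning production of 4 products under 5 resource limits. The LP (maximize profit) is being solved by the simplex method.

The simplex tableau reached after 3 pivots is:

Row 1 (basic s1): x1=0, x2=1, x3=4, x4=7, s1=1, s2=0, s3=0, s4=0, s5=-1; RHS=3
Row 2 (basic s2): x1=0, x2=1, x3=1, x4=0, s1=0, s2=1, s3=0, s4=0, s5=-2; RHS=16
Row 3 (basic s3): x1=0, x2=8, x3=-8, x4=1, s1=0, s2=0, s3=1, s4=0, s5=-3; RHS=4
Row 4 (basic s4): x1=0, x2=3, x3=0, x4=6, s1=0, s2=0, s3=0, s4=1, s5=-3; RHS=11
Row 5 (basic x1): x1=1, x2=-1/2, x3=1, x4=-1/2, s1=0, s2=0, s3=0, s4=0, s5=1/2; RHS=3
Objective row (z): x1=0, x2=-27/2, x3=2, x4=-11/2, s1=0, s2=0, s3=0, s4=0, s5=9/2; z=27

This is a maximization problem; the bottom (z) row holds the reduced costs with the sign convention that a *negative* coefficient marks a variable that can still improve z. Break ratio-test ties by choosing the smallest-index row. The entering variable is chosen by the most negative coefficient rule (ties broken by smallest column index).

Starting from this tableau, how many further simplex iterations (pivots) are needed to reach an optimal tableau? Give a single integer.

3

pivot: x2 in, s3 out → z = 135/4
pivot: x3 in, s1 out → z = 79/2
pivot: s5 in, x1 out → z = 111/2
No improving column remains; optimal.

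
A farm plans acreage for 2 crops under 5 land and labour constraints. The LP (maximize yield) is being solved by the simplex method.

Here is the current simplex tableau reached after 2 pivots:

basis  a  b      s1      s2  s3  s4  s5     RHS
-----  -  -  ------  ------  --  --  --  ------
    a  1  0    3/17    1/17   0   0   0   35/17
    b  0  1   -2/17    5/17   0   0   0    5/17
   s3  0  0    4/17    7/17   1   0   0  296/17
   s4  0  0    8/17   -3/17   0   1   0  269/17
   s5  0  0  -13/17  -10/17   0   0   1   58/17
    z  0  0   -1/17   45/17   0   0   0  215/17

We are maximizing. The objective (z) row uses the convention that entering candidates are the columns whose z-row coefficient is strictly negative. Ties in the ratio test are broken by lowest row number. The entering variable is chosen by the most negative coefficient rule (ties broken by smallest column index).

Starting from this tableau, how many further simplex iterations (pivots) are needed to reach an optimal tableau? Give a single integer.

1

pivot: s1 in, a out → z = 40/3
No improving column remains; optimal.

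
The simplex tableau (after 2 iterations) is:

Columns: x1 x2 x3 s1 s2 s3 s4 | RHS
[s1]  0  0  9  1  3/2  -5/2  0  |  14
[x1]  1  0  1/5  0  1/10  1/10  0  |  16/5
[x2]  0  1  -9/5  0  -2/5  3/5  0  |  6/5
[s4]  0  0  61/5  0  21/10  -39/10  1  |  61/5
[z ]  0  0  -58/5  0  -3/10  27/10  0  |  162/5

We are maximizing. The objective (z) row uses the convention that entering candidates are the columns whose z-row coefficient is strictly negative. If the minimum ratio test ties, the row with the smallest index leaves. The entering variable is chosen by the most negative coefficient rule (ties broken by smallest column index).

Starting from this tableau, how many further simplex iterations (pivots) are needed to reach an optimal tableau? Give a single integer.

3

pivot: x3 in, s4 out → z = 44
pivot: s3 in, s1 out → z = 2639/46
pivot: s4 in, x1 out → z = 421/7
No improving column remains; optimal.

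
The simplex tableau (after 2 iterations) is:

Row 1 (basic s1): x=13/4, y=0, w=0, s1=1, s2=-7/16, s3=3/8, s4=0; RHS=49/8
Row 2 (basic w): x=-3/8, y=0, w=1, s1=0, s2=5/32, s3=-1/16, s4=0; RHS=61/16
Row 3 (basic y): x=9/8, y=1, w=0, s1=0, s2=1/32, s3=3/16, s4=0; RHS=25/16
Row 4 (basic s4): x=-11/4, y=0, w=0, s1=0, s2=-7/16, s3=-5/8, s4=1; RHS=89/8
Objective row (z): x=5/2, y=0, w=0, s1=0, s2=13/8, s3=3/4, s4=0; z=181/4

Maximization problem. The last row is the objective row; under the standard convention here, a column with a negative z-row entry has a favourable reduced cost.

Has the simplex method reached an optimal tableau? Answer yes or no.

No objective-row coefficient is strictly negative, so no entering variable exists; the tableau is optimal.

yes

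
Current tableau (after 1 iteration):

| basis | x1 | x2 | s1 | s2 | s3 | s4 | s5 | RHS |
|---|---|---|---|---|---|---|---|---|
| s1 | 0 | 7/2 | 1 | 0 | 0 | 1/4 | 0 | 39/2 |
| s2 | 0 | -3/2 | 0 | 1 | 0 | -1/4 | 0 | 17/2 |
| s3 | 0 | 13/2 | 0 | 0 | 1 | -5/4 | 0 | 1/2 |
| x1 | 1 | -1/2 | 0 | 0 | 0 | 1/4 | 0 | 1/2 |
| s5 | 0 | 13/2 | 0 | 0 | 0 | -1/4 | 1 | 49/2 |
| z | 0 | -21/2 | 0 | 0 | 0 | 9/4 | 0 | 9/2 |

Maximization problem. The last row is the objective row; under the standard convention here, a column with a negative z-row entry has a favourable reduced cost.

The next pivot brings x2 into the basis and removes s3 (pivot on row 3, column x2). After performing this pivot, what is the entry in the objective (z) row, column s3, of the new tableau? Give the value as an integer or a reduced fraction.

21/13

Pivot element is row 3, column x2: 13/2.
Normalize row 3: new (row 3, s3) = 1/(13/2) = 2/13.
z-row ← z-row − (-21/2)·(new row 3): 0 − (-21/2)·(2/13) = 21/13.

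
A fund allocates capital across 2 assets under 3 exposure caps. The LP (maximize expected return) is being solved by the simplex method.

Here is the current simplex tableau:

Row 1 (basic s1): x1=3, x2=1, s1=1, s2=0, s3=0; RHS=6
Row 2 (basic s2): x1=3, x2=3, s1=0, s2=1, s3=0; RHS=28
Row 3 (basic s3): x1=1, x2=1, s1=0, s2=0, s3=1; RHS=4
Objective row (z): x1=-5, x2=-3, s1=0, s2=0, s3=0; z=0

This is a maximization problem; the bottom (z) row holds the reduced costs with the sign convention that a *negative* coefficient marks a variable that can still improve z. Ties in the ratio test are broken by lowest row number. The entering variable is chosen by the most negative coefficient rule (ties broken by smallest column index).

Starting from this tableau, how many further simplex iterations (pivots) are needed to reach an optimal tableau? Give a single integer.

pivot: x1 in, s1 out → z = 10
pivot: x2 in, s3 out → z = 14
No improving column remains; optimal.

2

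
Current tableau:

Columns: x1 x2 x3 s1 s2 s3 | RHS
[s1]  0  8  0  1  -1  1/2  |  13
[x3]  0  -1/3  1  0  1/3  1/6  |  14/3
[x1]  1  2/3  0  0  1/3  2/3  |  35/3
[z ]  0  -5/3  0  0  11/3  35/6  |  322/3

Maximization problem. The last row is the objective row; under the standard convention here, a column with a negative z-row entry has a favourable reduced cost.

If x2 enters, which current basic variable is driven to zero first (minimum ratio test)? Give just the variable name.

s1

Ratios: row 1 (s1): 13/8 = 13/8; row 2 (x3): entry -1/3 ≤ 0, skip; row 3 (x1): (35/3)/(2/3) = 35/2.
Minimum ratio 13/8 is in the s1 row, so s1 leaves.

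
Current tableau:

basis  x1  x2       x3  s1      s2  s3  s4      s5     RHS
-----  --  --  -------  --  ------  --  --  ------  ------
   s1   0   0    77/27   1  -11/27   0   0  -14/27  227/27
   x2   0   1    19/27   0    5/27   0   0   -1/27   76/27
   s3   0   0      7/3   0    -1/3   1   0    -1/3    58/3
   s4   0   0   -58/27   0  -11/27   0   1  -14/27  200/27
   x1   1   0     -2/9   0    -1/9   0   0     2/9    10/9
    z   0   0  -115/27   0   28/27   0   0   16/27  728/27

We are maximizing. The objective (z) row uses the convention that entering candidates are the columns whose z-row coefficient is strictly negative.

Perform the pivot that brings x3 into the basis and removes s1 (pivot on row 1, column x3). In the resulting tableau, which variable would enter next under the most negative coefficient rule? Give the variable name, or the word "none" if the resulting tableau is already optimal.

s5

Pivot element 77/27. New z-row = old z-row − (-115/27)·(row 1/(77/27)).
Updated z-row coefficients: x1: 0, x2: 0, x3: 0, s1: 115/77, s2: 3/7, s3: 0, s4: 0, s5: -2/11.
The most negative is -2/11 in column s5, so s5 would enter next.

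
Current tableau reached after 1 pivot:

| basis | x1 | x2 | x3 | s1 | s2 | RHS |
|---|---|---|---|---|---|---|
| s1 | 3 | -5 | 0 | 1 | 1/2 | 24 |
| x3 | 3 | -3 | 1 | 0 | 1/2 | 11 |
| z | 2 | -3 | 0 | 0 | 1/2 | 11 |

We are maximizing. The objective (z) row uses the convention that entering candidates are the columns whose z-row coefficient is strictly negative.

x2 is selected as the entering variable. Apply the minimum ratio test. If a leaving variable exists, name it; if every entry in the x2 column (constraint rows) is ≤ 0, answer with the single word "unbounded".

unbounded

x2-column entries: row 1: -5, row 2: -3. All ≤ 0, so x2 can increase without bound; the LP is unbounded in this direction.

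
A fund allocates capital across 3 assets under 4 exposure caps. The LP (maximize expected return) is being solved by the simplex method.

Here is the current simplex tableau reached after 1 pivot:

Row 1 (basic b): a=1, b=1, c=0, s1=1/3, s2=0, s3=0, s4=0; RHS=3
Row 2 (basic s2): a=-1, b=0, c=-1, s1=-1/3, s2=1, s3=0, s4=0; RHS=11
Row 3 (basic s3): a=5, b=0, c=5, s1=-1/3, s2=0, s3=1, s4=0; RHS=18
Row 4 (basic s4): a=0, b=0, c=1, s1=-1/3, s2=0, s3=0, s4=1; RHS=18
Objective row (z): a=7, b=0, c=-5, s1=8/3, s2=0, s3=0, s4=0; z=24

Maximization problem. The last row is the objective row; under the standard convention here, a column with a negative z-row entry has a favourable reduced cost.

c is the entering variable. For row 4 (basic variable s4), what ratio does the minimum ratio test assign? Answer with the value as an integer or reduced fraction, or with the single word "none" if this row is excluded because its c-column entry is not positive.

18

Ratio = RHS / (c entry) = 18 / 1 = 18.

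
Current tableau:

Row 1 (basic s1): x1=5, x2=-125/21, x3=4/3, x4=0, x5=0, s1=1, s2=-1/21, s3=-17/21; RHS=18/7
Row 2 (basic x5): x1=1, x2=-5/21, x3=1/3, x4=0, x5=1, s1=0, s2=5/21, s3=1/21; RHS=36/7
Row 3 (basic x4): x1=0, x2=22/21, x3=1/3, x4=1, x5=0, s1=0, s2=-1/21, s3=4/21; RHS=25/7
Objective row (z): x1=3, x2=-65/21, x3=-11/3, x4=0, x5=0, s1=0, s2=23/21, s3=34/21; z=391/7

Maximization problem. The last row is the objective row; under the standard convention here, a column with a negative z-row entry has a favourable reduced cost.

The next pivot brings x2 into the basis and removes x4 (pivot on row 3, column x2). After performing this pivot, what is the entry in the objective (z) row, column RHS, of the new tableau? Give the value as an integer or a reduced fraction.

1461/22

Pivot element is row 3, column x2: 22/21.
Normalize row 3: new (row 3, RHS) = (25/7)/(22/21) = 75/22.
z-row ← z-row − (-65/21)·(new row 3): 391/7 − (-65/21)·(75/22) = 1461/22.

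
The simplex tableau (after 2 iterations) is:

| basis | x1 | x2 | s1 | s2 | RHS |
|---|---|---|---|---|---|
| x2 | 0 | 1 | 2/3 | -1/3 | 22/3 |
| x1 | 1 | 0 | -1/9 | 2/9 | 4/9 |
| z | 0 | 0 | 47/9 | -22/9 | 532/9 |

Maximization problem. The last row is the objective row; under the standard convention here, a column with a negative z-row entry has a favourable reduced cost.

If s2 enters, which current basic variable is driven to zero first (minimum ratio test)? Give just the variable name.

x1

Ratios: row 1 (x2): entry -1/3 ≤ 0, skip; row 2 (x1): (4/9)/(2/9) = 2.
Minimum ratio 2 is in the x1 row, so x1 leaves.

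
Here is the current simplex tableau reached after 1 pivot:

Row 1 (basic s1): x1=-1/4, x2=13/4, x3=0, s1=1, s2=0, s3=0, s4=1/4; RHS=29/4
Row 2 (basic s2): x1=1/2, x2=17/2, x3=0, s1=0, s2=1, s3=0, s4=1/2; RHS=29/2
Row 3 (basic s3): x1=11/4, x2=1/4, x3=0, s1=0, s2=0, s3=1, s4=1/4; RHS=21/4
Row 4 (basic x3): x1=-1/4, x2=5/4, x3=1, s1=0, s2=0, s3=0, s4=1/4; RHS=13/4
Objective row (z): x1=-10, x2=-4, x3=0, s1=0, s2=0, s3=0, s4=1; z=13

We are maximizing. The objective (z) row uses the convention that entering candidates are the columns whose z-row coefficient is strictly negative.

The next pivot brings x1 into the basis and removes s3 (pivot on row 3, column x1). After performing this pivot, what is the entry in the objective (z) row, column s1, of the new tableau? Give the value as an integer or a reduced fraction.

0

Pivot element is row 3, column x1: 11/4.
Normalize row 3: new (row 3, s1) = 0/(11/4) = 0.
z-row ← z-row − (-10)·(new row 3): 0 − (-10)·0 = 0.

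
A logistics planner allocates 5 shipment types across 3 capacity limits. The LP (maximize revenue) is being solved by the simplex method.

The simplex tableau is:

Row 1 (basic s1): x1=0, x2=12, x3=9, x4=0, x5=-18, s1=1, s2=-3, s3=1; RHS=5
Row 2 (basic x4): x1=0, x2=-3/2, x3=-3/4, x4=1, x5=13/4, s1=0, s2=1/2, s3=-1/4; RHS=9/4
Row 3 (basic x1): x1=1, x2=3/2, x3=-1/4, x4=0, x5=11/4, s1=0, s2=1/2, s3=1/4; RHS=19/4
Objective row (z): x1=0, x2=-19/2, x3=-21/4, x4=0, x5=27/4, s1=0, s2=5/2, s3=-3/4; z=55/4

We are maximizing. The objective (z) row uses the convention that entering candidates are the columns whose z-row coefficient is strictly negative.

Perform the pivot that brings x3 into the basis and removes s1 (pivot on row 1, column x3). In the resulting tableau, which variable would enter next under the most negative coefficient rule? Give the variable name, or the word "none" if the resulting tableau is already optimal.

x5

Pivot element 9. New z-row = old z-row − (-21/4)·(row 1/9).
Updated z-row coefficients: x1: 0, x2: -5/2, x3: 0, x4: 0, x5: -15/4, s1: 7/12, s2: 3/4, s3: -1/6.
The most negative is -15/4 in column x5, so x5 would enter next.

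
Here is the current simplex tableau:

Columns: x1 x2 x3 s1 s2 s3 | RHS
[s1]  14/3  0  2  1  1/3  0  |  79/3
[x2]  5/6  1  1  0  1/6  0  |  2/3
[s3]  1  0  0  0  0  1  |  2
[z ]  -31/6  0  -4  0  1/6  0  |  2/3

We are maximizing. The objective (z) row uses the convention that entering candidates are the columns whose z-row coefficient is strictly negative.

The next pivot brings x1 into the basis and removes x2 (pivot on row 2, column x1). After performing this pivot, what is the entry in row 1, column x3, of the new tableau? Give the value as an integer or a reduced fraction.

Pivot element is row 2, column x1: 5/6.
Normalize row 2: new (row 2, x3) = 1/(5/6) = 6/5.
row 1 ← row 1 − (14/3)·(new row 2): 2 − (14/3)·(6/5) = -18/5.

-18/5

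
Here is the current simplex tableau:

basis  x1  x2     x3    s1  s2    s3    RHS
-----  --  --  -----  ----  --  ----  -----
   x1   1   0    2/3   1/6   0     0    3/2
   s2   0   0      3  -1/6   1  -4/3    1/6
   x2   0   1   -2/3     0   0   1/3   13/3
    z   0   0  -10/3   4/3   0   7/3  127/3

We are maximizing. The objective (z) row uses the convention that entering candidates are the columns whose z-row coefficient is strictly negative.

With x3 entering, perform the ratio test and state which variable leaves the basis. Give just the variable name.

s2

Ratios: row 1 (x1): (3/2)/(2/3) = 9/4; row 2 (s2): (1/6)/3 = 1/18; row 3 (x2): entry -2/3 ≤ 0, skip.
Minimum ratio 1/18 is in the s2 row, so s2 leaves.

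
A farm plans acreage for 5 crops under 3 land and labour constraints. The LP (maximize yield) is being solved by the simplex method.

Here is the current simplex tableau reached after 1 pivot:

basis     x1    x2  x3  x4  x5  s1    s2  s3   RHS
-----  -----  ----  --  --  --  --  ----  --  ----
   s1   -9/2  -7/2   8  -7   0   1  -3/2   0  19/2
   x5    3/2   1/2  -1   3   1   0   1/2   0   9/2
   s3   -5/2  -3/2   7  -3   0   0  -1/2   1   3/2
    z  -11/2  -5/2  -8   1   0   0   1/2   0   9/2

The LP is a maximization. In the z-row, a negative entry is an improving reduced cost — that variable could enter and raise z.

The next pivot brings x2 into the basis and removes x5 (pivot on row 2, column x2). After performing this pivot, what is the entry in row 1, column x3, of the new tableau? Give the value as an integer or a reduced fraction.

1

Pivot element is row 2, column x2: 1/2.
Normalize row 2: new (row 2, x3) = (-1)/(1/2) = -2.
row 1 ← row 1 − (-7/2)·(new row 2): 8 − (-7/2)·(-2) = 1.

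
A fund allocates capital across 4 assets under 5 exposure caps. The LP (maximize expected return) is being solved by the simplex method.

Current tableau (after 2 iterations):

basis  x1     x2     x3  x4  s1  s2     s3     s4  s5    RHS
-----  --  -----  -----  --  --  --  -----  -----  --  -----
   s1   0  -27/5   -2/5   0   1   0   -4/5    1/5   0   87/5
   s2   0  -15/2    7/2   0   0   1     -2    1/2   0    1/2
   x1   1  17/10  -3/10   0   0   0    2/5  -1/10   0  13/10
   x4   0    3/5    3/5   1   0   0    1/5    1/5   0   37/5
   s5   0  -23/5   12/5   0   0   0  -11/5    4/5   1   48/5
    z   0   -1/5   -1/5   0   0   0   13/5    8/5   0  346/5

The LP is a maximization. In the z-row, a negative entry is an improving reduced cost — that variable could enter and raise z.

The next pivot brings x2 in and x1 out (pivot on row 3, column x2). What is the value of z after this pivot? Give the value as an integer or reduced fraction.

1179/17

Minimum ratio for x2: (13/10)/(17/10) = 13/17.
z changes by −(z-row coeff of x2)·ratio = −(-1/5)·(13/17) = 13/85.
New z = 346/5 + (13/85) = 1179/17.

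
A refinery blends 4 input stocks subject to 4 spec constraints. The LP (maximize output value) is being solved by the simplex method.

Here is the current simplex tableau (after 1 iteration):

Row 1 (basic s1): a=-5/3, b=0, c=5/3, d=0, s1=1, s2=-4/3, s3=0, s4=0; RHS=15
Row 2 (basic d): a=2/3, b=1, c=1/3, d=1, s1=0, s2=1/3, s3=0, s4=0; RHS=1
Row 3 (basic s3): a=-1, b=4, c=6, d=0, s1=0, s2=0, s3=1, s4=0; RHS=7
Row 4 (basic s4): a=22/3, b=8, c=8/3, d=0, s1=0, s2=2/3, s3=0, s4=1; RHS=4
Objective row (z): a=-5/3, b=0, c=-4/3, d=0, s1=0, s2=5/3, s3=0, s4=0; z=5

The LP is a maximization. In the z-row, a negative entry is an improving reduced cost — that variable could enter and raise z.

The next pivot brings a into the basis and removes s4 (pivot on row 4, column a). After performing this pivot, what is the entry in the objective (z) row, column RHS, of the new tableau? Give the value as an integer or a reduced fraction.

Pivot element is row 4, column a: 22/3.
Normalize row 4: new (row 4, RHS) = 4/(22/3) = 6/11.
z-row ← z-row − (-5/3)·(new row 4): 5 − (-5/3)·(6/11) = 65/11.

65/11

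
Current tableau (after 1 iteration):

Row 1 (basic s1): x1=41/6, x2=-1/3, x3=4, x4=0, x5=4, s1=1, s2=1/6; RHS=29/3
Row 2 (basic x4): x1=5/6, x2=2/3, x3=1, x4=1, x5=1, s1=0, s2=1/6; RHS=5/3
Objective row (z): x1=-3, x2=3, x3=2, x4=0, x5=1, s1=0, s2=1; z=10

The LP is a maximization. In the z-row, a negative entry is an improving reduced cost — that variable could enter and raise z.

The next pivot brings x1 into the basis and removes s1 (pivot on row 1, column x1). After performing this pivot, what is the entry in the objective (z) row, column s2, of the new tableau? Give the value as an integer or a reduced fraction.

44/41

Pivot element is row 1, column x1: 41/6.
Normalize row 1: new (row 1, s2) = (1/6)/(41/6) = 1/41.
z-row ← z-row − (-3)·(new row 1): 1 − (-3)·(1/41) = 44/41.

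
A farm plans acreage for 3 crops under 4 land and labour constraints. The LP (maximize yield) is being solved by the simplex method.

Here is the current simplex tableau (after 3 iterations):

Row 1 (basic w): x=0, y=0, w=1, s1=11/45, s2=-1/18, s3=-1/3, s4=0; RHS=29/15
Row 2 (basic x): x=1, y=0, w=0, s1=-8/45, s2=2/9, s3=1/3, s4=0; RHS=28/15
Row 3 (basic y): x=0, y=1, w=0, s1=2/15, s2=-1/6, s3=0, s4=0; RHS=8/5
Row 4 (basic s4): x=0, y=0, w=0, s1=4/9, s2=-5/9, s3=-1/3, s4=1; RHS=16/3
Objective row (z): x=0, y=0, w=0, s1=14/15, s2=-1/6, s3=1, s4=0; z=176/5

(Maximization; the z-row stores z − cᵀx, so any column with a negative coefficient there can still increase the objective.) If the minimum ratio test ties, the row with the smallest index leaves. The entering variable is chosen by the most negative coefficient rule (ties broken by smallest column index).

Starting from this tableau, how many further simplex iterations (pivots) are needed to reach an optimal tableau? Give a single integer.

1

pivot: s2 in, x out → z = 183/5
No improving column remains; optimal.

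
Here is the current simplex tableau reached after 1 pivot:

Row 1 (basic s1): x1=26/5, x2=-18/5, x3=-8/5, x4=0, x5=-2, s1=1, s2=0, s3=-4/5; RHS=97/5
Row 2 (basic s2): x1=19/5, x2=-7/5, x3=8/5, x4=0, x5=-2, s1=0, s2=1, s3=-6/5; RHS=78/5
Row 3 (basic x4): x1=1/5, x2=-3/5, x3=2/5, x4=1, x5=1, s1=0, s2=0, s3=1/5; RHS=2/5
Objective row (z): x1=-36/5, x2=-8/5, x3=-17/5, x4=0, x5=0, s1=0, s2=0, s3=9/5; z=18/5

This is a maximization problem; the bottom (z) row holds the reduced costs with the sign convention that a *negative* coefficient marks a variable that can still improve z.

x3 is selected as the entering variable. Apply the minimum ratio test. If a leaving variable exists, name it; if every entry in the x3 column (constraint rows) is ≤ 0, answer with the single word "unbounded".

x4

Ratios: row 1 (s1): entry -8/5 ≤ 0, skip; row 2 (s2): (78/5)/(8/5) = 39/4; row 3 (x4): (2/5)/(2/5) = 1.
Minimum ratio is in the x4 row, so x4 leaves.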